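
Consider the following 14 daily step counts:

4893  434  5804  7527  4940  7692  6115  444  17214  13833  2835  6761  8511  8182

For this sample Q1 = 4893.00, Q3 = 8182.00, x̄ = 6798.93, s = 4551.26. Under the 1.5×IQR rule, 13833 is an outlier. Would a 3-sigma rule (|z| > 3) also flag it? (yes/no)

no

z = (13833 − 6798.93) / 4551.26 = 1.55.
|z| = 1.55 ≤ 3.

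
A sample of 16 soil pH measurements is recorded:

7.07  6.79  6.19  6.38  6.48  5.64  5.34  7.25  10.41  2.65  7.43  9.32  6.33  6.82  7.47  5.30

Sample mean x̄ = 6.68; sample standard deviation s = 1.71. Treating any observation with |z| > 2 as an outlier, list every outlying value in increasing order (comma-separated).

2.65, 10.41

Cutoffs at x̄ ± 2s: 6.68 ± 2·1.71 = [3.26, 10.10].
2.65: z = -2.36, |z| > 2 → outlier.
10.41: z = 2.18, |z| > 2 → outlier.
Every other value lies within [3.26, 10.10].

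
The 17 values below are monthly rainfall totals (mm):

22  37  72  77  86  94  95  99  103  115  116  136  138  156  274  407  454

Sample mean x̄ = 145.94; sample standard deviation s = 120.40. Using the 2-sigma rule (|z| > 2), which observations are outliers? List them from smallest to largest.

407, 454

Cutoffs at x̄ ± 2s: 145.94 ± 2·120.40 = [-94.86, 386.74].
407: z = 2.17, |z| > 2 → outlier.
454: z = 2.56, |z| > 2 → outlier.
Every other value lies within [-94.86, 386.74].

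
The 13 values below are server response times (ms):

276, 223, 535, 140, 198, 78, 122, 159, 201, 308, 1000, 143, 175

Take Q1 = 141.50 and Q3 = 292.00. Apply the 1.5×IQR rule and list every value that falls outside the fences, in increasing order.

IQR = Q3 − Q1 = 292.00 − 141.50 = 150.50.
Lower fence = Q1 − 1.5·IQR = 141.50 − 225.75 = -84.25.
Upper fence = Q3 + 1.5·IQR = 292.00 + 225.75 = 517.75.
535 > 517.75 → outlier.
1000 > 517.75 → outlier.
All remaining values lie within [-84.25, 517.75].

535, 1000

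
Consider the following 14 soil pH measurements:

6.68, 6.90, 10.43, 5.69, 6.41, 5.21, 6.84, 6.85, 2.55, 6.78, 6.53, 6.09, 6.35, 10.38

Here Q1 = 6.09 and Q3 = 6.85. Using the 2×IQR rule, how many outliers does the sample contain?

3

IQR = 0.76; fences at 6.09 − 1.52 = 4.57 and 6.85 + 1.52 = 8.37.
Outside the cutoffs: 2.55, 10.38, 10.43.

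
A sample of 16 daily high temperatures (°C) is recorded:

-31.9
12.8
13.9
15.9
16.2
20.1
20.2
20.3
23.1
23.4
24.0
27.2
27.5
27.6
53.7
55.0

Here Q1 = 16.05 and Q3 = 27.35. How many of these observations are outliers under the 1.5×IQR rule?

3

IQR = 11.30; fences at 16.05 − 16.95 = -0.90 and 27.35 + 16.95 = 44.30.
Outside the cutoffs: -31.9, 53.7, 55.0.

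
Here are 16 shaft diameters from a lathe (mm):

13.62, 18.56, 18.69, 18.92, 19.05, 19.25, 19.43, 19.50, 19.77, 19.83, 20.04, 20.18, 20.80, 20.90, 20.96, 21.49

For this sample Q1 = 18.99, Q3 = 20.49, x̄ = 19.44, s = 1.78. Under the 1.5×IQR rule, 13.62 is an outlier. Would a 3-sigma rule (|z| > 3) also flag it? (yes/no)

z = (13.62 − 19.44) / 1.78 = -3.27.
|z| = 3.27 > 3.

yes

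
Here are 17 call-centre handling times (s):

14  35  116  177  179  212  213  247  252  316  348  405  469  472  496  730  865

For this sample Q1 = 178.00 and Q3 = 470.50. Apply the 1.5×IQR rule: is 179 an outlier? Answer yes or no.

IQR = Q3 − Q1 = 470.50 − 178.00 = 292.50.
Lower fence = Q1 − 1.5·IQR = 178.00 − 438.75 = -260.75.
Upper fence = Q3 + 1.5·IQR = 470.50 + 438.75 = 909.25.
179 lies within [-260.75, 909.25].

no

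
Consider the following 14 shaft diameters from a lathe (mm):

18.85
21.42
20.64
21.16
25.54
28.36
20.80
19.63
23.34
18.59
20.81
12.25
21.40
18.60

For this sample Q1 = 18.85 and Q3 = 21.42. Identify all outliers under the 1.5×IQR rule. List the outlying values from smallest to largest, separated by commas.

IQR = Q3 − Q1 = 21.42 − 18.85 = 2.57.
Lower fence = Q1 − 1.5·IQR = 18.85 − 3.855 = 14.995.
Upper fence = Q3 + 1.5·IQR = 21.42 + 3.855 = 25.275.
12.25 < 14.995 → outlier.
25.54 > 25.275 → outlier.
28.36 > 25.275 → outlier.
All remaining values lie within [14.995, 25.275].

12.25, 25.54, 28.36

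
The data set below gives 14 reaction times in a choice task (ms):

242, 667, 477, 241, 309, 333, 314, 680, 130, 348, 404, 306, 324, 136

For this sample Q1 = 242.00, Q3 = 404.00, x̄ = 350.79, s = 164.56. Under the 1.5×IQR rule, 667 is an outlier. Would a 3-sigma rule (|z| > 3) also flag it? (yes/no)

no

z = (667 − 350.79) / 164.56 = 1.92.
|z| = 1.92 ≤ 3.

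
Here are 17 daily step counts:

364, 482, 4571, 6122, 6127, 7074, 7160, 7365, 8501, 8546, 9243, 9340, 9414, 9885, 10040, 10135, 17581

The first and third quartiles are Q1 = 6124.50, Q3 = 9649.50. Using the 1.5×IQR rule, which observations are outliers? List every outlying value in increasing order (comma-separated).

IQR = Q3 − Q1 = 9649.50 − 6124.50 = 3525.00.
Lower fence = Q1 − 1.5·IQR = 6124.50 − 5287.50 = 837.00.
Upper fence = Q3 + 1.5·IQR = 9649.50 + 5287.50 = 14937.00.
364 < 837.00 → outlier.
482 < 837.00 → outlier.
17581 > 14937.00 → outlier.
All remaining values lie within [837.00, 14937.00].

364, 482, 17581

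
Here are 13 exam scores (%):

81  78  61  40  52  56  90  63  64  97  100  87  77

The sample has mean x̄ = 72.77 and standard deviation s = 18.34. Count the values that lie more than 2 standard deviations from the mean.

0

Cutoffs: x̄ ± 2s = [36.09, 109.45].
Every value lies within the cutoffs.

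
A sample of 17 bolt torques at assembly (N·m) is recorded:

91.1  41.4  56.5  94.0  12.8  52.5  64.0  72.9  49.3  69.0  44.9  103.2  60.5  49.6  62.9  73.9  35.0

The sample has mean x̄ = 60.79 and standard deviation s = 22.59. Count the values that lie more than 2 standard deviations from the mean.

Cutoffs: x̄ ± 2s = [15.61, 105.97].
Outside the cutoffs: 12.8.

1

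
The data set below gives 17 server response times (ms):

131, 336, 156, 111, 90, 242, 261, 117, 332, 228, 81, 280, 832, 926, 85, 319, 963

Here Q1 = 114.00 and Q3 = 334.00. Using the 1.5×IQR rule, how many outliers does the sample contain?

IQR = 220.00; fences at 114.00 − 330.00 = -216.00 and 334.00 + 330.00 = 664.00.
Outside the cutoffs: 832, 926, 963.

3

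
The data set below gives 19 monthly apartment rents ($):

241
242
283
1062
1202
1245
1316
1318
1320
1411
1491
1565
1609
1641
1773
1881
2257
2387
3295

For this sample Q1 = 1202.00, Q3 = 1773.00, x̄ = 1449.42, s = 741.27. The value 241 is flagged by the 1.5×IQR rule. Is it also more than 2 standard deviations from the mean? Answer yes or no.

z = (241 − 1449.42) / 741.27 = -1.63.
|z| = 1.63 ≤ 2.

no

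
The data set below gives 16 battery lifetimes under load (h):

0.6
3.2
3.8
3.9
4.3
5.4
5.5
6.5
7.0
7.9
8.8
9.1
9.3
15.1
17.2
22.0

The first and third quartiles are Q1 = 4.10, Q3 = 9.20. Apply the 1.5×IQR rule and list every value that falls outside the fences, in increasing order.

IQR = Q3 − Q1 = 9.20 − 4.10 = 5.10.
Lower fence = Q1 − 1.5·IQR = 4.10 − 7.65 = -3.55.
Upper fence = Q3 + 1.5·IQR = 9.20 + 7.65 = 16.85.
17.2 > 16.85 → outlier.
22.0 > 16.85 → outlier.
All remaining values lie within [-3.55, 16.85].

17.2, 22.0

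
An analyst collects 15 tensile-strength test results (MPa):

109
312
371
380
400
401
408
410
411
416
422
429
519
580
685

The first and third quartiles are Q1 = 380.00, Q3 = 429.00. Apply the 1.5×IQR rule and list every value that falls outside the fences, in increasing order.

109, 519, 580, 685

IQR = Q3 − Q1 = 429.00 − 380.00 = 49.00.
Lower fence = Q1 − 1.5·IQR = 380.00 − 73.50 = 306.50.
Upper fence = Q3 + 1.5·IQR = 429.00 + 73.50 = 502.50.
109 < 306.50 → outlier.
519 > 502.50 → outlier.
580 > 502.50 → outlier.
685 > 502.50 → outlier.
All remaining values lie within [306.50, 502.50].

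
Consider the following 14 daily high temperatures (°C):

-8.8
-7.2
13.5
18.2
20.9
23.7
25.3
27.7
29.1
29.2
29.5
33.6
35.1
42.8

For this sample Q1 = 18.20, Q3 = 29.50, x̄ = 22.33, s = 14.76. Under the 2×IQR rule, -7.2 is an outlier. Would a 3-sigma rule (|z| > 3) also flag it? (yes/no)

z = (-7.2 − 22.33) / 14.76 = -2.00.
|z| = 2.00 ≤ 3.

no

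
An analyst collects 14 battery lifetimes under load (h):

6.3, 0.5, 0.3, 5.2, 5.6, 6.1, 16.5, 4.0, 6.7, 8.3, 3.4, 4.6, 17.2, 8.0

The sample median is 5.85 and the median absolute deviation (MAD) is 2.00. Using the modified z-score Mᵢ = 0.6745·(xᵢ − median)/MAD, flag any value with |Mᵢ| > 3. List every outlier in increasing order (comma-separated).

16.5, 17.2

|Mᵢ| > 3 ⇔ |xᵢ − 5.85| > 3·2.00/0.6745 = 8.90.
So outliers lie outside [-3.05, 14.75].
16.5: M = 3.59 → outlier.
17.2: M = 3.83 → outlier.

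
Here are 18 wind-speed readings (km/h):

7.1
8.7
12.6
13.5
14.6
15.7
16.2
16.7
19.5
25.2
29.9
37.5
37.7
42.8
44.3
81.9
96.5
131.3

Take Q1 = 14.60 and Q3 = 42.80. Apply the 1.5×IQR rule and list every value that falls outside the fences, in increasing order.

IQR = Q3 − Q1 = 42.80 − 14.60 = 28.20.
Lower fence = Q1 − 1.5·IQR = 14.60 − 42.30 = -27.70.
Upper fence = Q3 + 1.5·IQR = 42.80 + 42.30 = 85.10.
96.5 > 85.10 → outlier.
131.3 > 85.10 → outlier.
All remaining values lie within [-27.70, 85.10].

96.5, 131.3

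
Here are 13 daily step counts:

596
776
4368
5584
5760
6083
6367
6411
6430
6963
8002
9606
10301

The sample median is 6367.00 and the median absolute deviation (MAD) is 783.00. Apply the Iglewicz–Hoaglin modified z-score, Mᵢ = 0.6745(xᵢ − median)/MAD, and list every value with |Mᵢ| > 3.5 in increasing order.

|Mᵢ| > 3.5 ⇔ |xᵢ − 6367.00| > 3.5·783.00/0.6745 = 4063.01.
So outliers lie outside [2303.99, 10430.01].
596: M = -4.97 → outlier.
776: M = -4.82 → outlier.

596, 776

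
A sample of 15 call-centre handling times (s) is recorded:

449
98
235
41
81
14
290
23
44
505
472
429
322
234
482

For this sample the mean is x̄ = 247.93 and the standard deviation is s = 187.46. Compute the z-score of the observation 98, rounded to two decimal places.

-0.80

z = (98 − 247.93) / 187.46 = -0.80.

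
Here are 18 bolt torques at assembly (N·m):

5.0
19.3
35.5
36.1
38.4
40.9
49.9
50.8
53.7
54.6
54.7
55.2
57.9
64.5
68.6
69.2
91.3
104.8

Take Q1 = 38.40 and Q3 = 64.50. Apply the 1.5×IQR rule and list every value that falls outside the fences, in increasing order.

104.8

IQR = Q3 − Q1 = 64.50 − 38.40 = 26.10.
Lower fence = Q1 − 1.5·IQR = 38.40 − 39.15 = -0.75.
Upper fence = Q3 + 1.5·IQR = 64.50 + 39.15 = 103.65.
104.8 > 103.65 → outlier.
All remaining values lie within [-0.75, 103.65].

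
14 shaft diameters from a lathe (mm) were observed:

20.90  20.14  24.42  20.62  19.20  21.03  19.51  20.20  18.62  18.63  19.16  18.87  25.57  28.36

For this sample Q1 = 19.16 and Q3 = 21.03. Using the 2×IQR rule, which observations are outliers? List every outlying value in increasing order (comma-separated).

IQR = Q3 − Q1 = 21.03 − 19.16 = 1.87.
Lower fence = Q1 − 2·IQR = 19.16 − 3.74 = 15.42.
Upper fence = Q3 + 2·IQR = 21.03 + 3.74 = 24.77.
25.57 > 24.77 → outlier.
28.36 > 24.77 → outlier.
All remaining values lie within [15.42, 24.77].

25.57, 28.36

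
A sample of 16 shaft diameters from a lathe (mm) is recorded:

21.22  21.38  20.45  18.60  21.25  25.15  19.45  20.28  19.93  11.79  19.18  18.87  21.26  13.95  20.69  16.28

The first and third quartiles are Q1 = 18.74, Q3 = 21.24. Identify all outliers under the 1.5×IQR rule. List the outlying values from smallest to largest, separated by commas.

11.79, 13.95, 25.15

IQR = Q3 − Q1 = 21.24 − 18.74 = 2.50.
Lower fence = Q1 − 1.5·IQR = 18.74 − 3.75 = 14.99.
Upper fence = Q3 + 1.5·IQR = 21.24 + 3.75 = 24.99.
11.79 < 14.99 → outlier.
13.95 < 14.99 → outlier.
25.15 > 24.99 → outlier.
All remaining values lie within [14.99, 24.99].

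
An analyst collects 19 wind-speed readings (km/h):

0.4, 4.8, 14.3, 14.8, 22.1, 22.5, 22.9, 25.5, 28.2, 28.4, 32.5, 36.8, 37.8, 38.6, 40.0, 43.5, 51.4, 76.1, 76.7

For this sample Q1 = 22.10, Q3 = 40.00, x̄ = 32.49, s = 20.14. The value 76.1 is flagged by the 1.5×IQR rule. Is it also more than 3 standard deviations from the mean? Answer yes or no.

z = (76.1 − 32.49) / 20.14 = 2.17.
|z| = 2.17 ≤ 3.

no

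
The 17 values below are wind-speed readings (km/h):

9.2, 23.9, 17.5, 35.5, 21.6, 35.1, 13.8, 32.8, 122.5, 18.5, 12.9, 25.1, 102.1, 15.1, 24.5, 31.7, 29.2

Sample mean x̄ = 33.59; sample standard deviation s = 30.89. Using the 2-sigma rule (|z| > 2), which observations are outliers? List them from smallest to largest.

102.1, 122.5

Cutoffs at x̄ ± 2s: 33.59 ± 2·30.89 = [-28.19, 95.37].
102.1: z = 2.22, |z| > 2 → outlier.
122.5: z = 2.88, |z| > 2 → outlier.
Every other value lies within [-28.19, 95.37].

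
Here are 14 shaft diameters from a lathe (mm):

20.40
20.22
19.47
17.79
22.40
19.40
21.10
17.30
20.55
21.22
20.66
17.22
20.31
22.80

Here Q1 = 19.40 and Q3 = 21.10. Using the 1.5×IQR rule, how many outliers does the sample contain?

IQR = 1.70; fences at 19.40 − 2.55 = 16.85 and 21.10 + 2.55 = 23.65.
Every value lies within the cutoffs.

0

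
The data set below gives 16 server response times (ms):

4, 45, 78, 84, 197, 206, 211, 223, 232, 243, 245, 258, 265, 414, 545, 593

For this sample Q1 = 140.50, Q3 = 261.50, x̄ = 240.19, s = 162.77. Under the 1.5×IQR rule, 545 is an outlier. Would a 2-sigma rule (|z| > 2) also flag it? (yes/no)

no

z = (545 − 240.19) / 162.77 = 1.87.
|z| = 1.87 ≤ 2.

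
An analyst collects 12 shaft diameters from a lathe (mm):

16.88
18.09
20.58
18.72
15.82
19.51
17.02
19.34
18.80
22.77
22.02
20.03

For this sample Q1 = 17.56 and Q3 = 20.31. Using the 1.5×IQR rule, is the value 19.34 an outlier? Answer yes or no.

no

IQR = Q3 − Q1 = 20.31 − 17.56 = 2.75.
Lower fence = Q1 − 1.5·IQR = 17.56 − 4.125 = 13.435.
Upper fence = Q3 + 1.5·IQR = 20.31 + 4.125 = 24.435.
19.34 lies within [13.435, 24.435].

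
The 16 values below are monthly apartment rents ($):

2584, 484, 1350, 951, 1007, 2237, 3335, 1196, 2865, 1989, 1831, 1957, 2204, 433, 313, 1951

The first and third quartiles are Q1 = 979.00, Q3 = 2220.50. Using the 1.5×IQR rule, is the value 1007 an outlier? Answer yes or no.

IQR = Q3 − Q1 = 2220.50 − 979.00 = 1241.50.
Lower fence = Q1 − 1.5·IQR = 979.00 − 1862.25 = -883.25.
Upper fence = Q3 + 1.5·IQR = 2220.50 + 1862.25 = 4082.75.
1007 lies within [-883.25, 4082.75].

no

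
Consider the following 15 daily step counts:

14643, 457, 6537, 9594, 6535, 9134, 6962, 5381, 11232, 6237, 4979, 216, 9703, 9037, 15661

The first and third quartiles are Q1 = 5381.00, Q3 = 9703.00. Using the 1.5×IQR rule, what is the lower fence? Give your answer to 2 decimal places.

IQR = Q3 − Q1 = 9703.00 − 5381.00 = 4322.00.
Lower fence = Q1 − 1.5·IQR = 5381.00 − 6483.00 = -1102.00.
Upper fence = Q3 + 1.5·IQR = 9703.00 + 6483.00 = 16186.00.

-1102.00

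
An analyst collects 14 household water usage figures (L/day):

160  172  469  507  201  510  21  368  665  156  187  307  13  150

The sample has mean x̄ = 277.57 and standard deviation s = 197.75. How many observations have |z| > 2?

0

Cutoffs: x̄ ± 2s = [-117.93, 673.07].
Every value lies within the cutoffs.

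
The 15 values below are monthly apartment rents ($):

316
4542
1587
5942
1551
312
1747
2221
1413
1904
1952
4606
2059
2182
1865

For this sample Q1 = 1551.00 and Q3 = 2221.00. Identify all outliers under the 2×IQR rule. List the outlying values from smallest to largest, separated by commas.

4542, 4606, 5942

IQR = Q3 − Q1 = 2221.00 − 1551.00 = 670.00.
Lower fence = Q1 − 2·IQR = 1551.00 − 1340.00 = 211.00.
Upper fence = Q3 + 2·IQR = 2221.00 + 1340.00 = 3561.00.
4542 > 3561.00 → outlier.
4606 > 3561.00 → outlier.
5942 > 3561.00 → outlier.
All remaining values lie within [211.00, 3561.00].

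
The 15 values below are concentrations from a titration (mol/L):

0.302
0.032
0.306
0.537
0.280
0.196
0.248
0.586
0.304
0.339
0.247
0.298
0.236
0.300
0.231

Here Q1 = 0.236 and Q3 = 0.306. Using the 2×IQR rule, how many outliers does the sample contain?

IQR = 0.070; fences at 0.236 − 0.140 = 0.096 and 0.306 + 0.140 = 0.446.
Outside the cutoffs: 0.032, 0.537, 0.586.

3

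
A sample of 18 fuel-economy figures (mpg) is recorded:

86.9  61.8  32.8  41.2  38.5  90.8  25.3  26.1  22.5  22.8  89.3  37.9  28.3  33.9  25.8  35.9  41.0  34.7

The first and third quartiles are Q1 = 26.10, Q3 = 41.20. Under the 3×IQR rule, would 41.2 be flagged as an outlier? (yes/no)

no

IQR = Q3 − Q1 = 41.20 − 26.10 = 15.10.
Lower fence = Q1 − 3·IQR = 26.10 − 45.30 = -19.20.
Upper fence = Q3 + 3·IQR = 41.20 + 45.30 = 86.50.
41.2 lies within [-19.20, 86.50].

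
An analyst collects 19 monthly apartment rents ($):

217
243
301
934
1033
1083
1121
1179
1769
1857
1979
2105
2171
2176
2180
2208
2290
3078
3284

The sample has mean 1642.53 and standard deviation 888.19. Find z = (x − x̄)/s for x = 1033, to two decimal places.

z = (1033 − 1642.53) / 888.19 = -0.69.

-0.69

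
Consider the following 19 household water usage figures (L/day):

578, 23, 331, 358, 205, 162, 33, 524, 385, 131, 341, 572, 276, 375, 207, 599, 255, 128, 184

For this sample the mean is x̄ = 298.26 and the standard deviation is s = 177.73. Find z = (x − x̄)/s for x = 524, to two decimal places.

1.27

z = (524 − 298.26) / 177.73 = 1.27.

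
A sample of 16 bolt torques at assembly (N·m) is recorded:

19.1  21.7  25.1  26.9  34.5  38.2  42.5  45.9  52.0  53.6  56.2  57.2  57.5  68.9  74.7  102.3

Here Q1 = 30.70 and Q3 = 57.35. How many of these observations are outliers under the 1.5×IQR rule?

IQR = 26.65; fences at 30.70 − 39.975 = -9.275 and 57.35 + 39.975 = 97.325.
Outside the cutoffs: 102.3.

1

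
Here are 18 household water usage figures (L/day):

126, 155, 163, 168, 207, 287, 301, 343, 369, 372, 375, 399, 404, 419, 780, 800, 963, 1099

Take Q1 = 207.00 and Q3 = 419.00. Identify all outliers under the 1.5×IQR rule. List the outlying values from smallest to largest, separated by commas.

780, 800, 963, 1099

IQR = Q3 − Q1 = 419.00 − 207.00 = 212.00.
Lower fence = Q1 − 1.5·IQR = 207.00 − 318.00 = -111.00.
Upper fence = Q3 + 1.5·IQR = 419.00 + 318.00 = 737.00.
780 > 737.00 → outlier.
800 > 737.00 → outlier.
963 > 737.00 → outlier.
1099 > 737.00 → outlier.
All remaining values lie within [-111.00, 737.00].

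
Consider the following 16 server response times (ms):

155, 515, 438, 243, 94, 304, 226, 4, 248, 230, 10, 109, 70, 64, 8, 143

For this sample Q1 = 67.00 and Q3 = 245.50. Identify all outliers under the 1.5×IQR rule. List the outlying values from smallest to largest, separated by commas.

515

IQR = Q3 − Q1 = 245.50 − 67.00 = 178.50.
Lower fence = Q1 − 1.5·IQR = 67.00 − 267.75 = -200.75.
Upper fence = Q3 + 1.5·IQR = 245.50 + 267.75 = 513.25.
515 > 513.25 → outlier.
All remaining values lie within [-200.75, 513.25].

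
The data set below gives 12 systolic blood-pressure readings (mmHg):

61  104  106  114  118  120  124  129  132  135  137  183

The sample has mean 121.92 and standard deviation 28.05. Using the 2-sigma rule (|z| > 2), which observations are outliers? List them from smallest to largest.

Cutoffs at x̄ ± 2s: 121.92 ± 2·28.05 = [65.82, 178.02].
61: z = -2.17, |z| > 2 → outlier.
183: z = 2.18, |z| > 2 → outlier.
Every other value lies within [65.82, 178.02].

61, 183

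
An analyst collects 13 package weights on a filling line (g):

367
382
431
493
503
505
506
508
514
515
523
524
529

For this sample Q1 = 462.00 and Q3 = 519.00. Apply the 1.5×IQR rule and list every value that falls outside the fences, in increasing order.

367

IQR = Q3 − Q1 = 519.00 − 462.00 = 57.00.
Lower fence = Q1 − 1.5·IQR = 462.00 − 85.50 = 376.50.
Upper fence = Q3 + 1.5·IQR = 519.00 + 85.50 = 604.50.
367 < 376.50 → outlier.
All remaining values lie within [376.50, 604.50].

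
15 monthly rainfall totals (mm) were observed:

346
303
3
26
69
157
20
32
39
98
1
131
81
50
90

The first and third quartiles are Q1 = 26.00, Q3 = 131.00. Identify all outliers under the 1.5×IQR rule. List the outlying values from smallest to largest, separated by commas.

303, 346

IQR = Q3 − Q1 = 131.00 − 26.00 = 105.00.
Lower fence = Q1 − 1.5·IQR = 26.00 − 157.50 = -131.50.
Upper fence = Q3 + 1.5·IQR = 131.00 + 157.50 = 288.50.
303 > 288.50 → outlier.
346 > 288.50 → outlier.
All remaining values lie within [-131.50, 288.50].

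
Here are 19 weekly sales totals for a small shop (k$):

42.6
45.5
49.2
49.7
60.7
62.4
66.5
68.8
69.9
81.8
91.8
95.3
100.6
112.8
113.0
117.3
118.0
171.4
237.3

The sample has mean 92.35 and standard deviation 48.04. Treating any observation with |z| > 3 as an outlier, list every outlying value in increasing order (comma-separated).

Cutoffs at x̄ ± 3s: 92.35 ± 3·48.04 = [-51.77, 236.47].
237.3: z = 3.02, |z| > 3 → outlier.
Every other value lies within [-51.77, 236.47].

237.3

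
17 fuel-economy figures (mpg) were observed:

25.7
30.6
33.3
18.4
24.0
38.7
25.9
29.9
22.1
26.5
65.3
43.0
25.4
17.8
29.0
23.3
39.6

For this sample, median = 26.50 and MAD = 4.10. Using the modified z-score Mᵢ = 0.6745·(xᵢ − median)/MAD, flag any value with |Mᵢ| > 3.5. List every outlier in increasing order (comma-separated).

65.3

|Mᵢ| > 3.5 ⇔ |xᵢ − 26.50| > 3.5·4.10/0.6745 = 21.28.
So outliers lie outside [5.22, 47.78].
65.3: M = 6.38 → outlier.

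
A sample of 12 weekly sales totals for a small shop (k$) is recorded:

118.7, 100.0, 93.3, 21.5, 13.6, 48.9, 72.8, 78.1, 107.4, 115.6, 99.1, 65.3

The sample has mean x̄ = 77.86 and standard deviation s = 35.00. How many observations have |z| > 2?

Cutoffs: x̄ ± 2s = [7.86, 147.86].
Every value lies within the cutoffs.

0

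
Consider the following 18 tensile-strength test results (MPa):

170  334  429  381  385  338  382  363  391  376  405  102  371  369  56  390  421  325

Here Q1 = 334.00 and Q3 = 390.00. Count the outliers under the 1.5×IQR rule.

3

IQR = 56.00; fences at 334.00 − 84.00 = 250.00 and 390.00 + 84.00 = 474.00.
Outside the cutoffs: 56, 102, 170.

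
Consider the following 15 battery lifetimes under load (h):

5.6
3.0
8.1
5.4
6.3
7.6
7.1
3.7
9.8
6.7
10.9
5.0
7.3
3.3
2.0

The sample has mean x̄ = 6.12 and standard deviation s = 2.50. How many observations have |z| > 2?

Cutoffs: x̄ ± 2s = [1.12, 11.12].
Every value lies within the cutoffs.

0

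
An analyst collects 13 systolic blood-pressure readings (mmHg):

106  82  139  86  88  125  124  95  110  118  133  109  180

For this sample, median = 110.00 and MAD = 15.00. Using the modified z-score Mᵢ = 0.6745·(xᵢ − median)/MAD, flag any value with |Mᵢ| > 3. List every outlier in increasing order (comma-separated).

|Mᵢ| > 3 ⇔ |xᵢ − 110.00| > 3·15.00/0.6745 = 66.72.
So outliers lie outside [43.28, 176.72].
180: M = 3.15 → outlier.

180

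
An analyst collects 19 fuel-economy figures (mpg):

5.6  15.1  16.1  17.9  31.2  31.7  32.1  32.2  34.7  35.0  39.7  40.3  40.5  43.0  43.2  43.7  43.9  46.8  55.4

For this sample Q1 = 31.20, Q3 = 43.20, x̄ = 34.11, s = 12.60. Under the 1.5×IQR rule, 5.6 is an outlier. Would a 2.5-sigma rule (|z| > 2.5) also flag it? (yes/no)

z = (5.6 − 34.11) / 12.60 = -2.26.
|z| = 2.26 ≤ 2.5.

no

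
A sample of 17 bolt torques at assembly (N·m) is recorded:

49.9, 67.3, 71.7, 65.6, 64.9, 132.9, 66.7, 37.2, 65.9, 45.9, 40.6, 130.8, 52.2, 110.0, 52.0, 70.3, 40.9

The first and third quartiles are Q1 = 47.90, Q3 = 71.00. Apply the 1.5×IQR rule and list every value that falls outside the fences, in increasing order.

110.0, 130.8, 132.9

IQR = Q3 − Q1 = 71.00 − 47.90 = 23.10.
Lower fence = Q1 − 1.5·IQR = 47.90 − 34.65 = 13.25.
Upper fence = Q3 + 1.5·IQR = 71.00 + 34.65 = 105.65.
110.0 > 105.65 → outlier.
130.8 > 105.65 → outlier.
132.9 > 105.65 → outlier.
All remaining values lie within [13.25, 105.65].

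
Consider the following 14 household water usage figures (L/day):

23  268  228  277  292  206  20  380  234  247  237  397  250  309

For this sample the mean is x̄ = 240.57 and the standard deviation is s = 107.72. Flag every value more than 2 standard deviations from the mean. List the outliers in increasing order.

20, 23

Cutoffs at x̄ ± 2s: 240.57 ± 2·107.72 = [25.13, 456.01].
20: z = -2.05, |z| > 2 → outlier.
23: z = -2.02, |z| > 2 → outlier.
Every other value lies within [25.13, 456.01].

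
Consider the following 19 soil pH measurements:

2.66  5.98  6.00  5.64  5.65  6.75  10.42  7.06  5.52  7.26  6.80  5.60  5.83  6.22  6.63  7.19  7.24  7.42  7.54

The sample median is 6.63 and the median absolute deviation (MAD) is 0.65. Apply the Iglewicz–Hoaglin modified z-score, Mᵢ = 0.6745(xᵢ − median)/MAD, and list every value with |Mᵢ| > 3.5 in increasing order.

2.66, 10.42

|Mᵢ| > 3.5 ⇔ |xᵢ − 6.63| > 3.5·0.65/0.6745 = 3.37.
So outliers lie outside [3.26, 10.00].
2.66: M = -4.12 → outlier.
10.42: M = 3.93 → outlier.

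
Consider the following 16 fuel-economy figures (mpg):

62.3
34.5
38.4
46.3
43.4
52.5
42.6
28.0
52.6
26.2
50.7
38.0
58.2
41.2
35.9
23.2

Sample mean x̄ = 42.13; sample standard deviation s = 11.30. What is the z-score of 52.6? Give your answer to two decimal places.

0.93

z = (52.6 − 42.13) / 11.30 = 0.93.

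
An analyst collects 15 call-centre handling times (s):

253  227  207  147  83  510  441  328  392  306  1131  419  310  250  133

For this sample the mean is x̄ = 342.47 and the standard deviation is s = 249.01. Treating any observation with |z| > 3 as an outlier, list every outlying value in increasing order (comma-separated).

Cutoffs at x̄ ± 3s: 342.47 ± 3·249.01 = [-404.56, 1089.50].
1131: z = 3.17, |z| > 3 → outlier.
Every other value lies within [-404.56, 1089.50].

1131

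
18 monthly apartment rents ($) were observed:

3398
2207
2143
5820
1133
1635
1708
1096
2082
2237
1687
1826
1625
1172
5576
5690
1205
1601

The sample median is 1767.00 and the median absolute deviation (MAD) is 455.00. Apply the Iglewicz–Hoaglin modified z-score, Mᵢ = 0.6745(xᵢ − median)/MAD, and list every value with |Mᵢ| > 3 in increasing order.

5576, 5690, 5820

|Mᵢ| > 3 ⇔ |xᵢ − 1767.00| > 3·455.00/0.6745 = 2023.72.
So outliers lie outside [-256.72, 3790.72].
5576: M = 5.65 → outlier.
5690: M = 5.82 → outlier.
5820: M = 6.01 → outlier.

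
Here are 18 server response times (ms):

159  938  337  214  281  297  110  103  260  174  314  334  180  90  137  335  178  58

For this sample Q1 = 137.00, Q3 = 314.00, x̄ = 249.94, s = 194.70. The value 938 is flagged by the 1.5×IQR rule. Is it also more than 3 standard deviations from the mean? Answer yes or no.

z = (938 − 249.94) / 194.70 = 3.53.
|z| = 3.53 > 3.

yes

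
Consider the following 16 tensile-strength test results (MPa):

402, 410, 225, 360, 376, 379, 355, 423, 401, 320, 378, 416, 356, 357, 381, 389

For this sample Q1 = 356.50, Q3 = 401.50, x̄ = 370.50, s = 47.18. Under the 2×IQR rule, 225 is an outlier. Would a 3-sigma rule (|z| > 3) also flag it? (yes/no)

z = (225 − 370.50) / 47.18 = -3.08.
|z| = 3.08 > 3.

yes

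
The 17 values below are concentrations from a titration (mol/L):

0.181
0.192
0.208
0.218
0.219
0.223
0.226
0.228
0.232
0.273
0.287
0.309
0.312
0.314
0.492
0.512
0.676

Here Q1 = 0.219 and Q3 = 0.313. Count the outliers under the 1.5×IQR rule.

3

IQR = 0.094; fences at 0.219 − 0.141 = 0.078 and 0.313 + 0.141 = 0.454.
Outside the cutoffs: 0.492, 0.512, 0.676.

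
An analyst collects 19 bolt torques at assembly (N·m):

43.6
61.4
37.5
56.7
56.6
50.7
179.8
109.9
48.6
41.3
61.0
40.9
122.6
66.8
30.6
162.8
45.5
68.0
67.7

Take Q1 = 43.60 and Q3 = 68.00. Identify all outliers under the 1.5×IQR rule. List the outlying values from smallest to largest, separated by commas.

109.9, 122.6, 162.8, 179.8

IQR = Q3 − Q1 = 68.00 − 43.60 = 24.40.
Lower fence = Q1 − 1.5·IQR = 43.60 − 36.60 = 7.00.
Upper fence = Q3 + 1.5·IQR = 68.00 + 36.60 = 104.60.
109.9 > 104.60 → outlier.
122.6 > 104.60 → outlier.
162.8 > 104.60 → outlier.
179.8 > 104.60 → outlier.
All remaining values lie within [7.00, 104.60].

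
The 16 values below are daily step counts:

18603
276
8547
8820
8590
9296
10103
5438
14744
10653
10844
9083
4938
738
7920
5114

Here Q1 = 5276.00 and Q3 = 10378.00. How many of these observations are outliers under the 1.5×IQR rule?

1

IQR = 5102.00; fences at 5276.00 − 7653.00 = -2377.00 and 10378.00 + 7653.00 = 18031.00.
Outside the cutoffs: 18603.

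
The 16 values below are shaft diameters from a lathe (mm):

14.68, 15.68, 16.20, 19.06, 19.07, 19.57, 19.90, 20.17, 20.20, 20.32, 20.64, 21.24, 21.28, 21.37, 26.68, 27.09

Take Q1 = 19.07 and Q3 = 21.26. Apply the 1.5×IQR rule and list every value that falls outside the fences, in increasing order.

14.68, 15.68, 26.68, 27.09

IQR = Q3 − Q1 = 21.26 − 19.07 = 2.19.
Lower fence = Q1 − 1.5·IQR = 19.07 − 3.285 = 15.785.
Upper fence = Q3 + 1.5·IQR = 21.26 + 3.285 = 24.545.
14.68 < 15.785 → outlier.
15.68 < 15.785 → outlier.
26.68 > 24.545 → outlier.
27.09 > 24.545 → outlier.
All remaining values lie within [15.785, 24.545].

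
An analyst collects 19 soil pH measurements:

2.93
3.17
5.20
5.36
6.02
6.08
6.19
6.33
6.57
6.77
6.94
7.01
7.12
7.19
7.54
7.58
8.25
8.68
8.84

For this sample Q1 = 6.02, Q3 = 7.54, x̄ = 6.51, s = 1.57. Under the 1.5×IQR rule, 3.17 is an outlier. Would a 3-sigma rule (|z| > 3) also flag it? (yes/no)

z = (3.17 − 6.51) / 1.57 = -2.13.
|z| = 2.13 ≤ 3.

no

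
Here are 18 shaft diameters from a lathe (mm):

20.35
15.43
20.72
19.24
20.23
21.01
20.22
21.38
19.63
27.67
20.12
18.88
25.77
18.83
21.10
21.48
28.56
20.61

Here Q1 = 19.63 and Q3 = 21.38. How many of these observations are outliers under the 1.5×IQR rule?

IQR = 1.75; fences at 19.63 − 2.625 = 17.005 and 21.38 + 2.625 = 24.005.
Outside the cutoffs: 15.43, 25.77, 27.67, 28.56.

4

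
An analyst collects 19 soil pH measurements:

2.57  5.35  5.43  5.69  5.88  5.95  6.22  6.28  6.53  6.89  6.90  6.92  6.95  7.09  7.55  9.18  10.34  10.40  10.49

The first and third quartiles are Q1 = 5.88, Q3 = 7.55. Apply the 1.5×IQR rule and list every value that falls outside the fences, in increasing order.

IQR = Q3 − Q1 = 7.55 − 5.88 = 1.67.
Lower fence = Q1 − 1.5·IQR = 5.88 − 2.505 = 3.375.
Upper fence = Q3 + 1.5·IQR = 7.55 + 2.505 = 10.055.
2.57 < 3.375 → outlier.
10.34 > 10.055 → outlier.
10.40 > 10.055 → outlier.
10.49 > 10.055 → outlier.
All remaining values lie within [3.375, 10.055].

2.57, 10.34, 10.40, 10.49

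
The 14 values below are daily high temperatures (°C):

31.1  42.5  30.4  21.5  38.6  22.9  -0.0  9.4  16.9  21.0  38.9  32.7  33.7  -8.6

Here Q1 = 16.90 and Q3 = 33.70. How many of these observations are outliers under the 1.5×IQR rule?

1

IQR = 16.80; fences at 16.90 − 25.20 = -8.30 and 33.70 + 25.20 = 58.90.
Outside the cutoffs: -8.6.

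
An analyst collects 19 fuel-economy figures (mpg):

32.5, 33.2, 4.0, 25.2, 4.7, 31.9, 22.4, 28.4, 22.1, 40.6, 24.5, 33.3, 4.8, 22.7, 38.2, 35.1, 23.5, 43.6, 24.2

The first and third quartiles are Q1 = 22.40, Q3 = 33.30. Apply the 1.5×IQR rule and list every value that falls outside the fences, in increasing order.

4.0, 4.7, 4.8

IQR = Q3 − Q1 = 33.30 − 22.40 = 10.90.
Lower fence = Q1 − 1.5·IQR = 22.40 − 16.35 = 6.05.
Upper fence = Q3 + 1.5·IQR = 33.30 + 16.35 = 49.65.
4.0 < 6.05 → outlier.
4.7 < 6.05 → outlier.
4.8 < 6.05 → outlier.
All remaining values lie within [6.05, 49.65].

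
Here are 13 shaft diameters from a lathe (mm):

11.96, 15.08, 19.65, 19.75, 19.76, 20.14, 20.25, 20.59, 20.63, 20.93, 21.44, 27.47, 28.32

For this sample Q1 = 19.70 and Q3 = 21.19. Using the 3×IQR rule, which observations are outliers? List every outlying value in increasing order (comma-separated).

11.96, 15.08, 27.47, 28.32

IQR = Q3 − Q1 = 21.19 − 19.70 = 1.49.
Lower fence = Q1 − 3·IQR = 19.70 − 4.47 = 15.23.
Upper fence = Q3 + 3·IQR = 21.19 + 4.47 = 25.66.
11.96 < 15.23 → outlier.
15.08 < 15.23 → outlier.
27.47 > 25.66 → outlier.
28.32 > 25.66 → outlier.
All remaining values lie within [15.23, 25.66].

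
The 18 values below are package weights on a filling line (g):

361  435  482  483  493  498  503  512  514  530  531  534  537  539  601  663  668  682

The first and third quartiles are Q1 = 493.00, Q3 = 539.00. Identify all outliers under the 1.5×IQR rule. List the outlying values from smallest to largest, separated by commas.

IQR = Q3 − Q1 = 539.00 − 493.00 = 46.00.
Lower fence = Q1 − 1.5·IQR = 493.00 − 69.00 = 424.00.
Upper fence = Q3 + 1.5·IQR = 539.00 + 69.00 = 608.00.
361 < 424.00 → outlier.
663 > 608.00 → outlier.
668 > 608.00 → outlier.
682 > 608.00 → outlier.
All remaining values lie within [424.00, 608.00].

361, 663, 668, 682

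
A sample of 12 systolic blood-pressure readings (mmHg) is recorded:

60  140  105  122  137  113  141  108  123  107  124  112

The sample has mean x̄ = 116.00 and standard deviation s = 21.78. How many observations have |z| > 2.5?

Cutoffs: x̄ ± 2.5s = [61.55, 170.45].
Outside the cutoffs: 60.

1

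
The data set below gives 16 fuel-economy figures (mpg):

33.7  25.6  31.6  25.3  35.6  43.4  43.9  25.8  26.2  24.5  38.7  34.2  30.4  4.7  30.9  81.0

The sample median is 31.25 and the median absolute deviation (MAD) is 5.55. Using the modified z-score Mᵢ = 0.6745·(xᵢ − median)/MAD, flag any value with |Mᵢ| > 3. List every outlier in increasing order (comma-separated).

|Mᵢ| > 3 ⇔ |xᵢ − 31.25| > 3·5.55/0.6745 = 24.68.
So outliers lie outside [6.57, 55.93].
4.7: M = -3.23 → outlier.
81.0: M = 6.05 → outlier.

4.7, 81.0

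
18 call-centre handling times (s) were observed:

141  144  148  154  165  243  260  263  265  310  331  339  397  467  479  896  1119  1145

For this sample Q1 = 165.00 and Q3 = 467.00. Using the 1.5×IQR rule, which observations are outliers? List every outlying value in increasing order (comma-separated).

IQR = Q3 − Q1 = 467.00 − 165.00 = 302.00.
Lower fence = Q1 − 1.5·IQR = 165.00 − 453.00 = -288.00.
Upper fence = Q3 + 1.5·IQR = 467.00 + 453.00 = 920.00.
1119 > 920.00 → outlier.
1145 > 920.00 → outlier.
All remaining values lie within [-288.00, 920.00].

1119, 1145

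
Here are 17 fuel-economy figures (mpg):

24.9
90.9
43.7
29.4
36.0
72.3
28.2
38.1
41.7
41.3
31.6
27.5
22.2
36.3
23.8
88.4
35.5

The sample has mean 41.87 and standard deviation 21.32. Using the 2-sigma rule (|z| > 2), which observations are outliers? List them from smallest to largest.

88.4, 90.9

Cutoffs at x̄ ± 2s: 41.87 ± 2·21.32 = [-0.77, 84.51].
88.4: z = 2.18, |z| > 2 → outlier.
90.9: z = 2.30, |z| > 2 → outlier.
Every other value lies within [-0.77, 84.51].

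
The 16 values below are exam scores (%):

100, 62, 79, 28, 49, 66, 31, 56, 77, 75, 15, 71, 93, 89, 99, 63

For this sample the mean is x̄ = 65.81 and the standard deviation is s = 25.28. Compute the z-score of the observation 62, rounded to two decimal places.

-0.15

z = (62 − 65.81) / 25.28 = -0.15.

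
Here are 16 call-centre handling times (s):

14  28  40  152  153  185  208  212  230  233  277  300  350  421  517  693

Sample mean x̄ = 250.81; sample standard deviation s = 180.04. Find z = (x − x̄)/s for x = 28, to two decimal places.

z = (28 − 250.81) / 180.04 = -1.24.

-1.24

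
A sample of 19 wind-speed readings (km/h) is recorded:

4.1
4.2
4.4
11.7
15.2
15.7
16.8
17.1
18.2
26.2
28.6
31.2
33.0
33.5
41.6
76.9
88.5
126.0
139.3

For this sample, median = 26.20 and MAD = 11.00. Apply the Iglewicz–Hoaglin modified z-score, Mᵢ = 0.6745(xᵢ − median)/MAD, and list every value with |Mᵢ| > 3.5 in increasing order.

|Mᵢ| > 3.5 ⇔ |xᵢ − 26.20| > 3.5·11.00/0.6745 = 57.08.
So outliers lie outside [-30.88, 83.28].
88.5: M = 3.82 → outlier.
126.0: M = 6.12 → outlier.
139.3: M = 6.94 → outlier.

88.5, 126.0, 139.3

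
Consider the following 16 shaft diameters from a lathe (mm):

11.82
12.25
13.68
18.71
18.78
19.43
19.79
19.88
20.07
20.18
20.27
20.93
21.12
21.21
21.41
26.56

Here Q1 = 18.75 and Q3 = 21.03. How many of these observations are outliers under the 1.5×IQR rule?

IQR = 2.28; fences at 18.75 − 3.42 = 15.33 and 21.03 + 3.42 = 24.45.
Outside the cutoffs: 11.82, 12.25, 13.68, 26.56.

4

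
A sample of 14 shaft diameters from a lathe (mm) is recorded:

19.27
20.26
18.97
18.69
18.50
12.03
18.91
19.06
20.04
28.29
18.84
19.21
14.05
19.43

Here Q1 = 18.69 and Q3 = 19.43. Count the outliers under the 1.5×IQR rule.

3

IQR = 0.74; fences at 18.69 − 1.11 = 17.58 and 19.43 + 1.11 = 20.54.
Outside the cutoffs: 12.03, 14.05, 28.29.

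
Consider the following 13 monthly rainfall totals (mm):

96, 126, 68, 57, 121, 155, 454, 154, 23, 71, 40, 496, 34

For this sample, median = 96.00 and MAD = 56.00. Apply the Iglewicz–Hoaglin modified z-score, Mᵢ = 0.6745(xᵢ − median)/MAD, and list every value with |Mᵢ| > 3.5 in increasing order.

|Mᵢ| > 3.5 ⇔ |xᵢ − 96.00| > 3.5·56.00/0.6745 = 290.59.
So outliers lie outside [-194.59, 386.59].
454: M = 4.31 → outlier.
496: M = 4.82 → outlier.

454, 496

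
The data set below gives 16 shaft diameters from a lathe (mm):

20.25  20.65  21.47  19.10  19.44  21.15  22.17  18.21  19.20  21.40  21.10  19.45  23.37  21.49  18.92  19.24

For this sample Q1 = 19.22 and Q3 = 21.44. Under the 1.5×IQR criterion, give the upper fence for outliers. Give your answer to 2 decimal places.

IQR = Q3 − Q1 = 21.44 − 19.22 = 2.22.
Lower fence = Q1 − 1.5·IQR = 19.22 − 3.33 = 15.89.
Upper fence = Q3 + 1.5·IQR = 21.44 + 3.33 = 24.77.

24.77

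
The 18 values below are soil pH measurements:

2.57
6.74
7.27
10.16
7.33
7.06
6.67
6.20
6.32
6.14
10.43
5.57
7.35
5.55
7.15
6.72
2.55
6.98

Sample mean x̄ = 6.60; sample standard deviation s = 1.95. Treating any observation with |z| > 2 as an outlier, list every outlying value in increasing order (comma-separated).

Cutoffs at x̄ ± 2s: 6.60 ± 2·1.95 = [2.70, 10.50].
2.55: z = -2.08, |z| > 2 → outlier.
2.57: z = -2.07, |z| > 2 → outlier.
Every other value lies within [2.70, 10.50].

2.55, 2.57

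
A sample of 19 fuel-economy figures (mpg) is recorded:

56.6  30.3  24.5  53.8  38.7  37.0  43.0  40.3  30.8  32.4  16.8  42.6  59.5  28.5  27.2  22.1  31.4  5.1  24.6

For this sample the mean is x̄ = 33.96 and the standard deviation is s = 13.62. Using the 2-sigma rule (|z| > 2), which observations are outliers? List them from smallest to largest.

Cutoffs at x̄ ± 2s: 33.96 ± 2·13.62 = [6.72, 61.20].
5.1: z = -2.12, |z| > 2 → outlier.
Every other value lies within [6.72, 61.20].

5.1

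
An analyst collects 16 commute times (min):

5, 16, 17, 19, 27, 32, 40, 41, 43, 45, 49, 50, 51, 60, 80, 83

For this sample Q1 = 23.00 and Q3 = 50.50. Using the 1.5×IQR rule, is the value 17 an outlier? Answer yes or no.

IQR = Q3 − Q1 = 50.50 − 23.00 = 27.50.
Lower fence = Q1 − 1.5·IQR = 23.00 − 41.25 = -18.25.
Upper fence = Q3 + 1.5·IQR = 50.50 + 41.25 = 91.75.
17 lies within [-18.25, 91.75].

no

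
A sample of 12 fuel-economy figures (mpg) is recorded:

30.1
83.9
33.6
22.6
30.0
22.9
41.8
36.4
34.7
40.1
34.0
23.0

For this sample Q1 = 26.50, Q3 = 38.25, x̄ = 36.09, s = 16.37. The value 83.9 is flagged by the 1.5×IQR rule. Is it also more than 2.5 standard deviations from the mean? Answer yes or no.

yes

z = (83.9 − 36.09) / 16.37 = 2.92.
|z| = 2.92 > 2.5.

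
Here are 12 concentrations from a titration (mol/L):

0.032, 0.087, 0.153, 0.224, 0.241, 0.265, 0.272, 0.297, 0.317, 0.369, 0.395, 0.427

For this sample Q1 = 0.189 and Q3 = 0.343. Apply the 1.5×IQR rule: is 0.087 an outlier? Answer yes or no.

no

IQR = Q3 − Q1 = 0.343 − 0.189 = 0.154.
Lower fence = Q1 − 1.5·IQR = 0.189 − 0.231 = -0.042.
Upper fence = Q3 + 1.5·IQR = 0.343 + 0.231 = 0.574.
0.087 lies within [-0.042, 0.574].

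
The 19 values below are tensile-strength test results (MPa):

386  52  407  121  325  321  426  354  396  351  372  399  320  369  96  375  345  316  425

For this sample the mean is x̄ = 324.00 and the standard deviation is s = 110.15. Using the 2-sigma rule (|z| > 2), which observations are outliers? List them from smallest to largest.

Cutoffs at x̄ ± 2s: 324.00 ± 2·110.15 = [103.70, 544.30].
52: z = -2.47, |z| > 2 → outlier.
96: z = -2.07, |z| > 2 → outlier.
Every other value lies within [103.70, 544.30].

52, 96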